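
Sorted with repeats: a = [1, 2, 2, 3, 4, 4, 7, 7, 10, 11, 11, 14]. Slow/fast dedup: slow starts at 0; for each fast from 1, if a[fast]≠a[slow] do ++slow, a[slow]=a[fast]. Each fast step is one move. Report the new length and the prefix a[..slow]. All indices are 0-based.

length 8; prefix = [1, 2, 3, 4, 7, 10, 11, 14]

slow=0 fast=1: a[fast]=2≠a[slow]=1 write a[1]=2, slow++,fast++
slow=1 fast=2: a[fast]=2=a[slow] dup, fast++
slow=1 fast=3: a[fast]=3≠a[slow]=2 write a[2]=3, slow++,fast++
slow=2 fast=4: a[fast]=4≠a[slow]=3 write a[3]=4, slow++,fast++
slow=3 fast=5: a[fast]=4=a[slow] dup, fast++
slow=3 fast=6: a[fast]=7≠a[slow]=4 write a[4]=7, slow++,fast++
slow=4 fast=7: a[fast]=7=a[slow] dup, fast++
slow=4 fast=8: a[fast]=10≠a[slow]=7 write a[5]=10, slow++,fast++
slow=5 fast=9: a[fast]=11≠a[slow]=10 write a[6]=11, slow++,fast++
slow=6 fast=10: a[fast]=11=a[slow] dup, fast++
slow=6 fast=11: a[fast]=14≠a[slow]=11 write a[7]=14, slow++,fast++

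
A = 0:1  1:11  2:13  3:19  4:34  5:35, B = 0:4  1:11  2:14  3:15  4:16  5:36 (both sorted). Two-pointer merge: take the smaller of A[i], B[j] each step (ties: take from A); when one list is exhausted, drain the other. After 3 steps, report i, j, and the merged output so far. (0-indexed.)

i=2, j=1, merged so far=[1, 4, 11]

[i=0,j=0] A[i]=1<=B[j]=4 take 1 → i++
[i=1,j=0] A[i]=11>B[j]=4 take 4 → j++
[i=1,j=1] A[i]=11<=B[j]=11 take 11 → i++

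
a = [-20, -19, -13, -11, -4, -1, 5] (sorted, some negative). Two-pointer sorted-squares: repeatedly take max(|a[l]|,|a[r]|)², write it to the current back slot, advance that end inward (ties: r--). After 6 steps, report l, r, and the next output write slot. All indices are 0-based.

l=0 r=6: |-20|>|5| out[6]=400, l++
l=1 r=6: |-19|>|5| out[5]=361, l++
l=2 r=6: |-13|>|5| out[4]=169, l++
l=3 r=6: |-11|>|5| out[3]=121, l++
l=4 r=6: |-4|<=|5| out[2]=25, r--
l=4 r=5: |-4|>|-1| out[1]=16, l++

l=5, r=5, next write slot=0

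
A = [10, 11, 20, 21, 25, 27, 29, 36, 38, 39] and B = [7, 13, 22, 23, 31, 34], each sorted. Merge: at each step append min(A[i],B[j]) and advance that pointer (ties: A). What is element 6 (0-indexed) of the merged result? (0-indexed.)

i=0 j=0: A[i]=10>B[j]=7 take 7, j++
i=0 j=1: A[i]=10<=B[j]=13 take 10, i++
i=1 j=1: A[i]=11<=B[j]=13 take 11, i++
i=2 j=1: A[i]=20>B[j]=13 take 13, j++
i=2 j=2: A[i]=20<=B[j]=22 take 20, i++
i=3 j=2: A[i]=21<=B[j]=22 take 21, i++
i=4 j=2: A[i]=25>B[j]=22 take 22, j++
i=4 j=3: A[i]=25>B[j]=23 take 23, j++
i=4 j=4: A[i]=25<=B[j]=31 take 25, i++
i=5 j=4: A[i]=27<=B[j]=31 take 27, i++
i=6 j=4: A[i]=29<=B[j]=31 take 29, i++
i=7 j=4: A[i]=36>B[j]=31 take 31, j++
i=7 j=5: A[i]=36>B[j]=34 take 34, j++
i=7 j=6: B done, take A[i]=36, i++
i=8 j=6: B done, take A[i]=38, i++
i=9 j=6: B done, take A[i]=39, i++

merged[6] = 22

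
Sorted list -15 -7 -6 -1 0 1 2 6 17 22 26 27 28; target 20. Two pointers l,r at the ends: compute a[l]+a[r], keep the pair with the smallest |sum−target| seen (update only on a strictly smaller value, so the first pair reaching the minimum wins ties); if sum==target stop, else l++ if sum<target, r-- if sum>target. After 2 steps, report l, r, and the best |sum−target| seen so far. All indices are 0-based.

l=0 r=12: -15+28=13 d=7 *, l++
l=1 r=12: -7+28=21 d=1 *, r--

l=1, r=11, best |Δ|=1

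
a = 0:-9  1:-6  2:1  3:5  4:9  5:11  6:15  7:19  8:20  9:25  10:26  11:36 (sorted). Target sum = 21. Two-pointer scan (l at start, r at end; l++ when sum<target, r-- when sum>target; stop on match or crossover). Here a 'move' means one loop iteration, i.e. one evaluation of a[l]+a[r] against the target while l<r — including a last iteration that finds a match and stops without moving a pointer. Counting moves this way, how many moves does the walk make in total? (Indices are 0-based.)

l=0 r=11: -9+36=27 >21, r--
l=0 r=10: -9+26=17 <21, l++
l=1 r=10: -6+26=20 <21, l++
l=2 r=10: 1+26=27 >21, r--
l=2 r=9: 1+25=26 >21, r--
l=2 r=8: 1+20=21, found

6 moves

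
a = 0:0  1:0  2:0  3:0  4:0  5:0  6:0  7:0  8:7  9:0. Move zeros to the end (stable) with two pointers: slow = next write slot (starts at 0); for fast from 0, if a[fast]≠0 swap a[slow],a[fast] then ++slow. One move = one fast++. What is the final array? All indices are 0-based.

(s=0,f=0) a[fast]=0 → fast++
(s=0,f=1) a[fast]=0 → fast++
(s=0,f=2) a[fast]=0 → fast++
(s=0,f=3) a[fast]=0 → fast++
(s=0,f=4) a[fast]=0 → fast++
(s=0,f=5) a[fast]=0 → fast++
(s=0,f=6) a[fast]=0 → fast++
(s=0,f=7) a[fast]=0 → fast++
(s=0,f=8) a[fast]=7≠0 swap→a[0]=7 → slow++,fast++
(s=1,f=9) a[fast]=0 → fast++

[7, 0, 0, 0, 0, 0, 0, 0, 0, 0]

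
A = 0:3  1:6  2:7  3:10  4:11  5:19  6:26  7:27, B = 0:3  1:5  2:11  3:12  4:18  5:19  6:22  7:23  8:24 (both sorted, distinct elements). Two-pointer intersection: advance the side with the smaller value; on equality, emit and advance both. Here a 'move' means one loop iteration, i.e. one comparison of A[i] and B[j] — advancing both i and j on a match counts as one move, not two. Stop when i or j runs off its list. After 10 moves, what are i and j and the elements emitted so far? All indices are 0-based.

i=6, j=7, emitted=[3, 11, 19]

[i=0,j=0] 3==3 emit → i++,j++
[i=1,j=1] 6>5 → j++
[i=1,j=2] 6<11 → i++
[i=2,j=2] 7<11 → i++
[i=3,j=2] 10<11 → i++
[i=4,j=2] 11==11 emit → i++,j++
[i=5,j=3] 19>12 → j++
[i=5,j=4] 19>18 → j++
[i=5,j=5] 19==19 emit → i++,j++
[i=6,j=6] 26>22 → j++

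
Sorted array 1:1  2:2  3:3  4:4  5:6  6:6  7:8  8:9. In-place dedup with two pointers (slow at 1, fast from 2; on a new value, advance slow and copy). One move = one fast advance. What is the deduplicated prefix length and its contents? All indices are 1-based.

slow=1 fast=2: a[fast]=2≠a[slow]=1 write a[2]=2, slow++,fast++
slow=2 fast=3: a[fast]=3≠a[slow]=2 write a[3]=3, slow++,fast++
slow=3 fast=4: a[fast]=4≠a[slow]=3 write a[4]=4, slow++,fast++
slow=4 fast=5: a[fast]=6≠a[slow]=4 write a[5]=6, slow++,fast++
slow=5 fast=6: a[fast]=6=a[slow] dup, fast++
slow=5 fast=7: a[fast]=8≠a[slow]=6 write a[6]=8, slow++,fast++
slow=6 fast=8: a[fast]=9≠a[slow]=8 write a[7]=9, slow++,fast++

length 7; prefix = [1, 2, 3, 4, 6, 8, 9]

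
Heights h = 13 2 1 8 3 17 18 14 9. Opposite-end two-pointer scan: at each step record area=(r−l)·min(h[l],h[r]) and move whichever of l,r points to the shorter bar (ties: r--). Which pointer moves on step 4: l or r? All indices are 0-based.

l=0 r=8: min(13,9)*8=72 best=72 *, r--
l=0 r=7: min(13,14)*7=91 best=91 *, l++
l=1 r=7: min(2,14)*6=12 best=91, l++
l=2 r=7: min(1,14)*5=5 best=91, l++

l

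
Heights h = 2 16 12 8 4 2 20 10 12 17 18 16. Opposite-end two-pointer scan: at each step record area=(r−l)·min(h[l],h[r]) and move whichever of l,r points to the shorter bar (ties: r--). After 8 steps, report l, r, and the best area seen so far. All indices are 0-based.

[0,11] min(2,16)*11=22 best=22 * → l++
[1,11] min(16,16)*10=160 best=160 * → r--
[1,10] min(16,18)*9=144 best=160 → l++
[2,10] min(12,18)*8=96 best=160 → l++
[3,10] min(8,18)*7=56 best=160 → l++
[4,10] min(4,18)*6=24 best=160 → l++
[5,10] min(2,18)*5=10 best=160 → l++
[6,10] min(20,18)*4=72 best=160 → r--

l=6, r=9, best area=160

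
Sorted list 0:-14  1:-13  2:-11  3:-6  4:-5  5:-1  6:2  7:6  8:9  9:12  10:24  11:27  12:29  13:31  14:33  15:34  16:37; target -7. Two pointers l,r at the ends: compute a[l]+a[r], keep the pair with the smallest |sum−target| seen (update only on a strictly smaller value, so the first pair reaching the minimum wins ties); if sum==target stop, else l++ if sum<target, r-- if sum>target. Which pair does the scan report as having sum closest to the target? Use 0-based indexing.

pair (-13, 6) with sum -7 (|Δ|=0)

[0,16] -14+37=23 d=30 * → r--
[0,15] -14+34=20 d=27 * → r--
[0,14] -14+33=19 d=26 * → r--
[0,13] -14+31=17 d=24 * → r--
[0,12] -14+29=15 d=22 * → r--
[0,11] -14+27=13 d=20 * → r--
[0,10] -14+24=10 d=17 * → r--
[0,9] -14+12=-2 d=5 * → r--
[0,8] -14+9=-5 d=2 * → r--
[0,7] -14+6=-8 d=1 * → l++
[1,7] -13+6=-7 d=0 * → stop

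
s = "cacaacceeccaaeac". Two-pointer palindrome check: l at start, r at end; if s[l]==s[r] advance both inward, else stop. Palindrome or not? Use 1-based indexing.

[1,16] 'c'=='c' → l++,r--
[2,15] 'a'=='a' → l++,r--
[3,14] 'c'!='e' → stop

not a palindrome (mismatch at 3,14)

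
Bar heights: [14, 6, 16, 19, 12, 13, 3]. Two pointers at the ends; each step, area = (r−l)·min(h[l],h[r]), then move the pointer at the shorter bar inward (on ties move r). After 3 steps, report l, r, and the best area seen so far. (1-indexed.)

l=1, r=4, best area=65

l=1 r=7: min(14,3)*6=18 best=18 *, r--
l=1 r=6: min(14,13)*5=65 best=65 *, r--
l=1 r=5: min(14,12)*4=48 best=65, r--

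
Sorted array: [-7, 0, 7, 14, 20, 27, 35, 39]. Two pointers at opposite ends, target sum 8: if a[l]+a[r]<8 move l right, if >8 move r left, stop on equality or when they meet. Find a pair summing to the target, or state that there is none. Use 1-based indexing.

l=1 r=8: -7+39=32 >8, r--
l=1 r=7: -7+35=28 >8, r--
l=1 r=6: -7+27=20 >8, r--
l=1 r=5: -7+20=13 >8, r--
l=1 r=4: -7+14=7 <8, l++
l=2 r=4: 0+14=14 >8, r--
l=2 r=3: 0+7=7 <8, l++

no pair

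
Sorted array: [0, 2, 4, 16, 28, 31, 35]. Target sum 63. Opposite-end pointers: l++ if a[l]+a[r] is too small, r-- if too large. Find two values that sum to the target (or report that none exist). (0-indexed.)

l=0 r=6: 0+35=35 <63, l++
l=1 r=6: 2+35=37 <63, l++
l=2 r=6: 4+35=39 <63, l++
l=3 r=6: 16+35=51 <63, l++
l=4 r=6: 28+35=63, found

(28, 35)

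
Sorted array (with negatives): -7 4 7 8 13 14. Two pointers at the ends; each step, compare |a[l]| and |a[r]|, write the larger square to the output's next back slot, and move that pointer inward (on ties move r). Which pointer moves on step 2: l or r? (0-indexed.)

r

l=0 r=5: |-7|<=|14| out[5]=196, r--
l=0 r=4: |-7|<=|13| out[4]=169, r--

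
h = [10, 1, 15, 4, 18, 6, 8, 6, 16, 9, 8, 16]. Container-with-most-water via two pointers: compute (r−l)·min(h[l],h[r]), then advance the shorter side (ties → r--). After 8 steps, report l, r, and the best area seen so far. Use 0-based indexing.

l=4, r=7, best area=135

l=0 r=11: min(10,16)*11=110 best=110 *, l++
l=1 r=11: min(1,16)*10=10 best=110, l++
l=2 r=11: min(15,16)*9=135 best=135 *, l++
l=3 r=11: min(4,16)*8=32 best=135, l++
l=4 r=11: min(18,16)*7=112 best=135, r--
l=4 r=10: min(18,8)*6=48 best=135, r--
l=4 r=9: min(18,9)*5=45 best=135, r--
l=4 r=8: min(18,16)*4=64 best=135, r--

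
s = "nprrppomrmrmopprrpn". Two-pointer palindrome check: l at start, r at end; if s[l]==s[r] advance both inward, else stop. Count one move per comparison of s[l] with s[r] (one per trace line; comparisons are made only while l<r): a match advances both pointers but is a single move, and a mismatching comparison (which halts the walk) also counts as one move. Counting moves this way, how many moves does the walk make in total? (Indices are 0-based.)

l=0 r=18: 'n'=='n', l++,r--
l=1 r=17: 'p'=='p', l++,r--
l=2 r=16: 'r'=='r', l++,r--
l=3 r=15: 'r'=='r', l++,r--
l=4 r=14: 'p'=='p', l++,r--
l=5 r=13: 'p'=='p', l++,r--
l=6 r=12: 'o'=='o', l++,r--
l=7 r=11: 'm'=='m', l++,r--
l=8 r=10: 'r'=='r', l++,r--

9 moves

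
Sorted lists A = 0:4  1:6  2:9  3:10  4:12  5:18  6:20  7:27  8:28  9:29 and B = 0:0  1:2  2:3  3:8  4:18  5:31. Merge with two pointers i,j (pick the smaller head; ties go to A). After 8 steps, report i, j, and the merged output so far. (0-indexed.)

[i=0,j=0] A[i]=4>B[j]=0 take 0 → j++
[i=0,j=1] A[i]=4>B[j]=2 take 2 → j++
[i=0,j=2] A[i]=4>B[j]=3 take 3 → j++
[i=0,j=3] A[i]=4<=B[j]=8 take 4 → i++
[i=1,j=3] A[i]=6<=B[j]=8 take 6 → i++
[i=2,j=3] A[i]=9>B[j]=8 take 8 → j++
[i=2,j=4] A[i]=9<=B[j]=18 take 9 → i++
[i=3,j=4] A[i]=10<=B[j]=18 take 10 → i++

i=4, j=4, merged so far=[0, 2, 3, 4, 6, 8, 9, 10]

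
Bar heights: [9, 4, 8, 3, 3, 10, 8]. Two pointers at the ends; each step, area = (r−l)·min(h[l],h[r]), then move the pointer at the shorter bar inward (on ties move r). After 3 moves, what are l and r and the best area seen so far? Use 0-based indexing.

l=2, r=5, best area=48

[0,6] min(9,8)*6=48 best=48 * → r--
[0,5] min(9,10)*5=45 best=48 → l++
[1,5] min(4,10)*4=16 best=48 → l++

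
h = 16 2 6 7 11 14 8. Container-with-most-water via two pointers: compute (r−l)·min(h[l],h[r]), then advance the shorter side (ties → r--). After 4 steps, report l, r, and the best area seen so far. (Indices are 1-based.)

l=1, r=3, best area=70

l=1 r=7: min(16,8)*6=48 best=48 *, r--
l=1 r=6: min(16,14)*5=70 best=70 *, r--
l=1 r=5: min(16,11)*4=44 best=70, r--
l=1 r=4: min(16,7)*3=21 best=70, r--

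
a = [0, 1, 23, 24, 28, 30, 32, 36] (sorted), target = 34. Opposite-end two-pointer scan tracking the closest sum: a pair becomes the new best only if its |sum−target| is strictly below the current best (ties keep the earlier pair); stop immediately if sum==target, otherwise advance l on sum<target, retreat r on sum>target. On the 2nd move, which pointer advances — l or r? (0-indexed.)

[0,7] 0+36=36 d=2 * → r--
[0,6] 0+32=32 d=2 → l++

l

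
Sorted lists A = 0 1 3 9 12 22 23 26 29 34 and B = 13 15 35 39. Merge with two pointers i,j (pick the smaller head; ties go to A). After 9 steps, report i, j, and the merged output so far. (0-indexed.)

[i=0,j=0] A[i]=0<=B[j]=13 take 0 → i++
[i=1,j=0] A[i]=1<=B[j]=13 take 1 → i++
[i=2,j=0] A[i]=3<=B[j]=13 take 3 → i++
[i=3,j=0] A[i]=9<=B[j]=13 take 9 → i++
[i=4,j=0] A[i]=12<=B[j]=13 take 12 → i++
[i=5,j=0] A[i]=22>B[j]=13 take 13 → j++
[i=5,j=1] A[i]=22>B[j]=15 take 15 → j++
[i=5,j=2] A[i]=22<=B[j]=35 take 22 → i++
[i=6,j=2] A[i]=23<=B[j]=35 take 23 → i++

i=7, j=2, merged so far=[0, 1, 3, 9, 12, 13, 15, 22, 23]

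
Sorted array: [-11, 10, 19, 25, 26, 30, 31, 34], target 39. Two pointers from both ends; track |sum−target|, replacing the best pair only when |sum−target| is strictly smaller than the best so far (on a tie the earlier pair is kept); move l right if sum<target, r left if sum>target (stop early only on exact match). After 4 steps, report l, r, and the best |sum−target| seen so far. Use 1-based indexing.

l=1 r=8: -11+34=23 d=16 *, l++
l=2 r=8: 10+34=44 d=5 *, r--
l=2 r=7: 10+31=41 d=2 *, r--
l=2 r=6: 10+30=40 d=1 *, r--

l=2, r=5, best |Δ|=1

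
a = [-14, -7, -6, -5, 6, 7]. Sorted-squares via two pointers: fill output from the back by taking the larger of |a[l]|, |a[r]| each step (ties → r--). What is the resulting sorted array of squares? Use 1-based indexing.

[25, 36, 36, 49, 49, 196]

[1,6] |-14|>|7| out[6]=196 → l++
[2,6] |-7|<=|7| out[5]=49 → r--
[2,5] |-7|>|6| out[4]=49 → l++
[3,5] |-6|<=|6| out[3]=36 → r--
[3,4] |-6|>|-5| out[2]=36 → l++
[4,4] |-5|<=|-5| out[1]=25 → r--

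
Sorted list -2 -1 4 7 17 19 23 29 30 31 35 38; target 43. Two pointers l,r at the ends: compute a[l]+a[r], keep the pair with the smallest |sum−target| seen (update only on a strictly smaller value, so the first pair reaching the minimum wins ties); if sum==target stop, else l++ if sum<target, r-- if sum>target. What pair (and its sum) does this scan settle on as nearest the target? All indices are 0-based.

[0,11] -2+38=36 d=7 * → l++
[1,11] -1+38=37 d=6 * → l++
[2,11] 4+38=42 d=1 * → l++
[3,11] 7+38=45 d=2 → r--
[3,10] 7+35=42 d=1 → l++
[4,10] 17+35=52 d=9 → r--
[4,9] 17+31=48 d=5 → r--
[4,8] 17+30=47 d=4 → r--
[4,7] 17+29=46 d=3 → r--
[4,6] 17+23=40 d=3 → l++
[5,6] 19+23=42 d=1 → l++

pair (4, 38) with sum 42 (|Δ|=1)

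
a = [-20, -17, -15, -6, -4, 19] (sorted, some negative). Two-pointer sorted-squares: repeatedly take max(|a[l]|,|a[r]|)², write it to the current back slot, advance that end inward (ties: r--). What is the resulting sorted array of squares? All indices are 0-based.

[16, 36, 225, 289, 361, 400]

[0,5] |-20|>|19| out[5]=400 → l++
[1,5] |-17|<=|19| out[4]=361 → r--
[1,4] |-17|>|-4| out[3]=289 → l++
[2,4] |-15|>|-4| out[2]=225 → l++
[3,4] |-6|>|-4| out[1]=36 → l++
[4,4] |-4|<=|-4| out[0]=16 → r--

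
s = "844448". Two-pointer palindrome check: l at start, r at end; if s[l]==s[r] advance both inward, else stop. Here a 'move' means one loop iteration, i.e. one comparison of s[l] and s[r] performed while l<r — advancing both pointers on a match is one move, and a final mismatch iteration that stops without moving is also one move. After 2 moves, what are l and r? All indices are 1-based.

l=3, r=4

[1,6] '8'=='8' → l++,r--
[2,5] '4'=='4' → l++,r--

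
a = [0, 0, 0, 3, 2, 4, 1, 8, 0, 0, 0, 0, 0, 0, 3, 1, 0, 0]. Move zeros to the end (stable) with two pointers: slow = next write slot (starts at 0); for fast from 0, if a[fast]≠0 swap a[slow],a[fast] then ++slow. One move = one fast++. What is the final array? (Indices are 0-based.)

slow=0 fast=0: a[fast]=0, fast++
slow=0 fast=1: a[fast]=0, fast++
slow=0 fast=2: a[fast]=0, fast++
slow=0 fast=3: a[fast]=3≠0 swap→a[0]=3, slow++,fast++
slow=1 fast=4: a[fast]=2≠0 swap→a[1]=2, slow++,fast++
slow=2 fast=5: a[fast]=4≠0 swap→a[2]=4, slow++,fast++
slow=3 fast=6: a[fast]=1≠0 swap→a[3]=1, slow++,fast++
slow=4 fast=7: a[fast]=8≠0 swap→a[4]=8, slow++,fast++
slow=5 fast=8: a[fast]=0, fast++
slow=5 fast=9: a[fast]=0, fast++
slow=5 fast=10: a[fast]=0, fast++
slow=5 fast=11: a[fast]=0, fast++
slow=5 fast=12: a[fast]=0, fast++
slow=5 fast=13: a[fast]=0, fast++
slow=5 fast=14: a[fast]=3≠0 swap→a[5]=3, slow++,fast++
slow=6 fast=15: a[fast]=1≠0 swap→a[6]=1, slow++,fast++
slow=7 fast=16: a[fast]=0, fast++
slow=7 fast=17: a[fast]=0, fast++

[3, 2, 4, 1, 8, 3, 1, 0, 0, 0, 0, 0, 0, 0, 0, 0, 0, 0]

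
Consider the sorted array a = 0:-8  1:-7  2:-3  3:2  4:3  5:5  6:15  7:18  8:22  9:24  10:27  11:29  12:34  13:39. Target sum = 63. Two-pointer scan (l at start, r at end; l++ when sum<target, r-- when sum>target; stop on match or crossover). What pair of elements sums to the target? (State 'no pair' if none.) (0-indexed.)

[0,13] -8+39=31 <63 → l++
[1,13] -7+39=32 <63 → l++
[2,13] -3+39=36 <63 → l++
[3,13] 2+39=41 <63 → l++
[4,13] 3+39=42 <63 → l++
[5,13] 5+39=44 <63 → l++
[6,13] 15+39=54 <63 → l++
[7,13] 18+39=57 <63 → l++
[8,13] 22+39=61 <63 → l++
[9,13] 24+39=63 → found

(24, 39)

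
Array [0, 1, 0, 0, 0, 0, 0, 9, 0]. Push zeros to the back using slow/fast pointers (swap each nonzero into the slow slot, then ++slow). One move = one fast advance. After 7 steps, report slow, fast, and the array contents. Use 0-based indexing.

slow=1, fast=7, a=[1, 0, 0, 0, 0, 0, 0, 9, 0]

(s=0,f=0) a[fast]=0 → fast++
(s=0,f=1) a[fast]=1≠0 swap→a[0]=1 → slow++,fast++
(s=1,f=2) a[fast]=0 → fast++
(s=1,f=3) a[fast]=0 → fast++
(s=1,f=4) a[fast]=0 → fast++
(s=1,f=5) a[fast]=0 → fast++
(s=1,f=6) a[fast]=0 → fast++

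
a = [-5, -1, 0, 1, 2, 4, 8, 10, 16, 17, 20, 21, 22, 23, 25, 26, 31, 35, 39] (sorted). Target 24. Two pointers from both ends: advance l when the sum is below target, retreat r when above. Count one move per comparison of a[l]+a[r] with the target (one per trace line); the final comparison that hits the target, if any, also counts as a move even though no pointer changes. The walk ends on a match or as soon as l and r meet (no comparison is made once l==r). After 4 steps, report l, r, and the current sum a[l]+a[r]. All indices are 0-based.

l=1, r=15, sum=25

[0,18] -5+39=34 >24 → r--
[0,17] -5+35=30 >24 → r--
[0,16] -5+31=26 >24 → r--
[0,15] -5+26=21 <24 → l++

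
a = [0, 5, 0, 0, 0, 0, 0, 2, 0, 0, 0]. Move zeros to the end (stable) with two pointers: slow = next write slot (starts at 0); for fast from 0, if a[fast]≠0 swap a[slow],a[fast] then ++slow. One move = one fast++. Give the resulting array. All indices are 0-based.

[5, 2, 0, 0, 0, 0, 0, 0, 0, 0, 0]

slow=0 fast=0: a[fast]=0, fast++
slow=0 fast=1: a[fast]=5≠0 swap→a[0]=5, slow++,fast++
slow=1 fast=2: a[fast]=0, fast++
slow=1 fast=3: a[fast]=0, fast++
slow=1 fast=4: a[fast]=0, fast++
slow=1 fast=5: a[fast]=0, fast++
slow=1 fast=6: a[fast]=0, fast++
slow=1 fast=7: a[fast]=2≠0 swap→a[1]=2, slow++,fast++
slow=2 fast=8: a[fast]=0, fast++
slow=2 fast=9: a[fast]=0, fast++
slow=2 fast=10: a[fast]=0, fast++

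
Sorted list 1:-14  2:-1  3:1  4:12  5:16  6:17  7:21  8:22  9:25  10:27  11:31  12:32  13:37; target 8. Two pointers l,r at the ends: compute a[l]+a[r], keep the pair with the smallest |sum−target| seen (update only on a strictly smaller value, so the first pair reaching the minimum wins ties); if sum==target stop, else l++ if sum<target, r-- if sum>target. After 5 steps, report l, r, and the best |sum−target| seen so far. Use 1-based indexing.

l=1, r=8, best |Δ|=3

l=1 r=13: -14+37=23 d=15 *, r--
l=1 r=12: -14+32=18 d=10 *, r--
l=1 r=11: -14+31=17 d=9 *, r--
l=1 r=10: -14+27=13 d=5 *, r--
l=1 r=9: -14+25=11 d=3 *, r--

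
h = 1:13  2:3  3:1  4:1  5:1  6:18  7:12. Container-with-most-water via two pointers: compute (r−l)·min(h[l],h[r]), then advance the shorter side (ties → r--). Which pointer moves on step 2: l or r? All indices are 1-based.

l=1 r=7: min(13,12)*6=72 best=72 *, r--
l=1 r=6: min(13,18)*5=65 best=72, l++

l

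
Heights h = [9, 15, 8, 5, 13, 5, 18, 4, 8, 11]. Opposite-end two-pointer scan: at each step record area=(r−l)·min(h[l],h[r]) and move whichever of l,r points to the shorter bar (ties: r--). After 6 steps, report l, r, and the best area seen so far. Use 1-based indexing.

[1,10] min(9,11)*9=81 best=81 * → l++
[2,10] min(15,11)*8=88 best=88 * → r--
[2,9] min(15,8)*7=56 best=88 → r--
[2,8] min(15,4)*6=24 best=88 → r--
[2,7] min(15,18)*5=75 best=88 → l++
[3,7] min(8,18)*4=32 best=88 → l++

l=4, r=7, best area=88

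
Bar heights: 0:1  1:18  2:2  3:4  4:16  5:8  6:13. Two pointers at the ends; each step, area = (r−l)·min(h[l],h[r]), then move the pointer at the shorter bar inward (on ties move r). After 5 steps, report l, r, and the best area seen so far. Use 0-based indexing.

l=1, r=2, best area=65

l=0 r=6: min(1,13)*6=6 best=6 *, l++
l=1 r=6: min(18,13)*5=65 best=65 *, r--
l=1 r=5: min(18,8)*4=32 best=65, r--
l=1 r=4: min(18,16)*3=48 best=65, r--
l=1 r=3: min(18,4)*2=8 best=65, r--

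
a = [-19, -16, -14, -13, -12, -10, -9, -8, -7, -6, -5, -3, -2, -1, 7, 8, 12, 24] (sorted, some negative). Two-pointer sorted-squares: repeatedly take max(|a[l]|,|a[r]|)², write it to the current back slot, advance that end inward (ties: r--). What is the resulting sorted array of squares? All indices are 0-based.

[1, 4, 9, 25, 36, 49, 49, 64, 64, 81, 100, 144, 144, 169, 196, 256, 361, 576]

[0,17] |-19|<=|24| out[17]=576 → r--
[0,16] |-19|>|12| out[16]=361 → l++
[1,16] |-16|>|12| out[15]=256 → l++
[2,16] |-14|>|12| out[14]=196 → l++
[3,16] |-13|>|12| out[13]=169 → l++
[4,16] |-12|<=|12| out[12]=144 → r--
[4,15] |-12|>|8| out[11]=144 → l++
[5,15] |-10|>|8| out[10]=100 → l++
[6,15] |-9|>|8| out[9]=81 → l++
[7,15] |-8|<=|8| out[8]=64 → r--
[7,14] |-8|>|7| out[7]=64 → l++
[8,14] |-7|<=|7| out[6]=49 → r--
[8,13] |-7|>|-1| out[5]=49 → l++
[9,13] |-6|>|-1| out[4]=36 → l++
[10,13] |-5|>|-1| out[3]=25 → l++
[11,13] |-3|>|-1| out[2]=9 → l++
[12,13] |-2|>|-1| out[1]=4 → l++
[13,13] |-1|<=|-1| out[0]=1 → r--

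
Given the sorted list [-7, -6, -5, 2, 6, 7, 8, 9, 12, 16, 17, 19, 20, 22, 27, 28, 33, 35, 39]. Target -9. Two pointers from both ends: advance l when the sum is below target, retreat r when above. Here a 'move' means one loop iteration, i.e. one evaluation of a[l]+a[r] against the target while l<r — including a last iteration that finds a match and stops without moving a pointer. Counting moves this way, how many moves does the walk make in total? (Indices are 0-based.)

18 moves

[0,18] -7+39=32 >-9 → r--
[0,17] -7+35=28 >-9 → r--
[0,16] -7+33=26 >-9 → r--
[0,15] -7+28=21 >-9 → r--
[0,14] -7+27=20 >-9 → r--
[0,13] -7+22=15 >-9 → r--
[0,12] -7+20=13 >-9 → r--
[0,11] -7+19=12 >-9 → r--
[0,10] -7+17=10 >-9 → r--
[0,9] -7+16=9 >-9 → r--
[0,8] -7+12=5 >-9 → r--
[0,7] -7+9=2 >-9 → r--
[0,6] -7+8=1 >-9 → r--
[0,5] -7+7=0 >-9 → r--
[0,4] -7+6=-1 >-9 → r--
[0,3] -7+2=-5 >-9 → r--
[0,2] -7+-5=-12 <-9 → l++
[1,2] -6+-5=-11 <-9 → l++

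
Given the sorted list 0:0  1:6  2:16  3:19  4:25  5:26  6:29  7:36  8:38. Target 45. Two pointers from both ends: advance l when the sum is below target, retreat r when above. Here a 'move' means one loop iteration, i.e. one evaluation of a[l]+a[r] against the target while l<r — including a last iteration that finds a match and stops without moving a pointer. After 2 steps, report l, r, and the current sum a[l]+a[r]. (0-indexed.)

l=0 r=8: 0+38=38 <45, l++
l=1 r=8: 6+38=44 <45, l++

l=2, r=8, sum=54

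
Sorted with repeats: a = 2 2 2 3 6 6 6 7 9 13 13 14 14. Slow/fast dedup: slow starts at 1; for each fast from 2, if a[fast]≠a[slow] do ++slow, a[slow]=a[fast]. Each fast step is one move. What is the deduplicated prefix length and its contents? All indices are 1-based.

slow=1 fast=2: a[fast]=2=a[slow] dup, fast++
slow=1 fast=3: a[fast]=2=a[slow] dup, fast++
slow=1 fast=4: a[fast]=3≠a[slow]=2 write a[2]=3, slow++,fast++
slow=2 fast=5: a[fast]=6≠a[slow]=3 write a[3]=6, slow++,fast++
slow=3 fast=6: a[fast]=6=a[slow] dup, fast++
slow=3 fast=7: a[fast]=6=a[slow] dup, fast++
slow=3 fast=8: a[fast]=7≠a[slow]=6 write a[4]=7, slow++,fast++
slow=4 fast=9: a[fast]=9≠a[slow]=7 write a[5]=9, slow++,fast++
slow=5 fast=10: a[fast]=13≠a[slow]=9 write a[6]=13, slow++,fast++
slow=6 fast=11: a[fast]=13=a[slow] dup, fast++
slow=6 fast=12: a[fast]=14≠a[slow]=13 write a[7]=14, slow++,fast++
slow=7 fast=13: a[fast]=14=a[slow] dup, fast++

length 7; prefix = [2, 3, 6, 7, 9, 13, 14]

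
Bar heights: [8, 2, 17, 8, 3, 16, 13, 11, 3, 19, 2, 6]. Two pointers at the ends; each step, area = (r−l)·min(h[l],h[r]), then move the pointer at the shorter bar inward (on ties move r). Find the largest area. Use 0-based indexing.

[0,11] min(8,6)*11=66 best=66 * → r--
[0,10] min(8,2)*10=20 best=66 → r--
[0,9] min(8,19)*9=72 best=72 * → l++
[1,9] min(2,19)*8=16 best=72 → l++
[2,9] min(17,19)*7=119 best=119 * → l++
[3,9] min(8,19)*6=48 best=119 → l++
[4,9] min(3,19)*5=15 best=119 → l++
[5,9] min(16,19)*4=64 best=119 → l++
[6,9] min(13,19)*3=39 best=119 → l++
[7,9] min(11,19)*2=22 best=119 → l++
[8,9] min(3,19)*1=3 best=119 → l++

max area = 119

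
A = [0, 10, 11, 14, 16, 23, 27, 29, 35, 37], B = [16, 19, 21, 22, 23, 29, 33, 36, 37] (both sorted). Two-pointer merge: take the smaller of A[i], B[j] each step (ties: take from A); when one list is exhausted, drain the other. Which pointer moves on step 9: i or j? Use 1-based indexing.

i=1 j=1: A[i]=0<=B[j]=16 take 0, i++
i=2 j=1: A[i]=10<=B[j]=16 take 10, i++
i=3 j=1: A[i]=11<=B[j]=16 take 11, i++
i=4 j=1: A[i]=14<=B[j]=16 take 14, i++
i=5 j=1: A[i]=16<=B[j]=16 take 16, i++
i=6 j=1: A[i]=23>B[j]=16 take 16, j++
i=6 j=2: A[i]=23>B[j]=19 take 19, j++
i=6 j=3: A[i]=23>B[j]=21 take 21, j++
i=6 j=4: A[i]=23>B[j]=22 take 22, j++

j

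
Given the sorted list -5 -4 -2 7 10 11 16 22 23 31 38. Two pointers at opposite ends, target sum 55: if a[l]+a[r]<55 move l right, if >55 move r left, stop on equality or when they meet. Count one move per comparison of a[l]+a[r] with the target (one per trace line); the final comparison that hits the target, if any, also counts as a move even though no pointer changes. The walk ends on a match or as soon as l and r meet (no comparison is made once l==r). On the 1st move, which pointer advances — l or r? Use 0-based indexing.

l

l=0 r=10: -5+38=33 <55, l++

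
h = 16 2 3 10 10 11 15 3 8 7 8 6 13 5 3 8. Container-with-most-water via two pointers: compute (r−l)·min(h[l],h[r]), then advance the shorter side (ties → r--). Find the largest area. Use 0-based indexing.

[0,15] min(16,8)*15=120 best=120 * → r--
[0,14] min(16,3)*14=42 best=120 → r--
[0,13] min(16,5)*13=65 best=120 → r--
[0,12] min(16,13)*12=156 best=156 * → r--
[0,11] min(16,6)*11=66 best=156 → r--
[0,10] min(16,8)*10=80 best=156 → r--
[0,9] min(16,7)*9=63 best=156 → r--
[0,8] min(16,8)*8=64 best=156 → r--
[0,7] min(16,3)*7=21 best=156 → r--
[0,6] min(16,15)*6=90 best=156 → r--
[0,5] min(16,11)*5=55 best=156 → r--
[0,4] min(16,10)*4=40 best=156 → r--
[0,3] min(16,10)*3=30 best=156 → r--
[0,2] min(16,3)*2=6 best=156 → r--
[0,1] min(16,2)*1=2 best=156 → r--

max area = 156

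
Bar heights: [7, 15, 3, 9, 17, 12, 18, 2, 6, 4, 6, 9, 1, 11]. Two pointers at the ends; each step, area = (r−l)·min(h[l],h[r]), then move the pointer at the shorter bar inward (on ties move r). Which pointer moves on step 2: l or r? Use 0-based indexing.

[0,13] min(7,11)*13=91 best=91 * → l++
[1,13] min(15,11)*12=132 best=132 * → r--

r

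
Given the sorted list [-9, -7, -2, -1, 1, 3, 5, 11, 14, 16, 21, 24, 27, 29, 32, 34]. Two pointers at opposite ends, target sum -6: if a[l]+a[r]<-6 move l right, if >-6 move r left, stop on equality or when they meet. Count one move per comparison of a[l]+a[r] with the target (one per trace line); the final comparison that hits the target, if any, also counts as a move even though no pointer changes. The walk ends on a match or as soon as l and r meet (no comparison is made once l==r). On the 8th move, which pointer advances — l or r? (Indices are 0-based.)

r

[0,15] -9+34=25 >-6 → r--
[0,14] -9+32=23 >-6 → r--
[0,13] -9+29=20 >-6 → r--
[0,12] -9+27=18 >-6 → r--
[0,11] -9+24=15 >-6 → r--
[0,10] -9+21=12 >-6 → r--
[0,9] -9+16=7 >-6 → r--
[0,8] -9+14=5 >-6 → r--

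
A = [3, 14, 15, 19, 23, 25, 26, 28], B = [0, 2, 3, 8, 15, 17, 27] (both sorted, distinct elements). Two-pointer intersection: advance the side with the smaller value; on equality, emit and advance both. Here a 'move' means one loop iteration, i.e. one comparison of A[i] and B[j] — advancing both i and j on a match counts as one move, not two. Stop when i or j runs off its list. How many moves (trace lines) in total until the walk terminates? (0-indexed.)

[i=0,j=0] 3>0 → j++
[i=0,j=1] 3>2 → j++
[i=0,j=2] 3==3 emit → i++,j++
[i=1,j=3] 14>8 → j++
[i=1,j=4] 14<15 → i++
[i=2,j=4] 15==15 emit → i++,j++
[i=3,j=5] 19>17 → j++
[i=3,j=6] 19<27 → i++
[i=4,j=6] 23<27 → i++
[i=5,j=6] 25<27 → i++
[i=6,j=6] 26<27 → i++
[i=7,j=6] 28>27 → j++

12 moves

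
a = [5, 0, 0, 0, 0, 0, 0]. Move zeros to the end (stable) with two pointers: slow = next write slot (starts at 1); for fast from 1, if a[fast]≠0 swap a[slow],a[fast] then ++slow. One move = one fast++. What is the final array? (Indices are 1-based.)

[5, 0, 0, 0, 0, 0, 0]

slow=1 fast=1: a[fast]=5≠0 swap→a[1]=5, slow++,fast++
slow=2 fast=2: a[fast]=0, fast++
slow=2 fast=3: a[fast]=0, fast++
slow=2 fast=4: a[fast]=0, fast++
slow=2 fast=5: a[fast]=0, fast++
slow=2 fast=6: a[fast]=0, fast++
slow=2 fast=7: a[fast]=0, fast++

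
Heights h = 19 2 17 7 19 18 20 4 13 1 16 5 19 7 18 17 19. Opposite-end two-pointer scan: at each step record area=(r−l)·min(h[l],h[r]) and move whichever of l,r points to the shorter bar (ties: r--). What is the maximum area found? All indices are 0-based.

[0,16] min(19,19)*16=304 best=304 * → r--
[0,15] min(19,17)*15=255 best=304 → r--
[0,14] min(19,18)*14=252 best=304 → r--
[0,13] min(19,7)*13=91 best=304 → r--
[0,12] min(19,19)*12=228 best=304 → r--
[0,11] min(19,5)*11=55 best=304 → r--
[0,10] min(19,16)*10=160 best=304 → r--
[0,9] min(19,1)*9=9 best=304 → r--
[0,8] min(19,13)*8=104 best=304 → r--
[0,7] min(19,4)*7=28 best=304 → r--
[0,6] min(19,20)*6=114 best=304 → l++
[1,6] min(2,20)*5=10 best=304 → l++
[2,6] min(17,20)*4=68 best=304 → l++
[3,6] min(7,20)*3=21 best=304 → l++
[4,6] min(19,20)*2=38 best=304 → l++
[5,6] min(18,20)*1=18 best=304 → l++

max area = 304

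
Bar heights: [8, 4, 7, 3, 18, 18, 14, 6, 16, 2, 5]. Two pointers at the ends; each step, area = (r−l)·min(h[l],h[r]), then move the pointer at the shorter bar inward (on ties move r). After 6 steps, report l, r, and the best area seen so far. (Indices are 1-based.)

l=5, r=9, best area=64

l=1 r=11: min(8,5)*10=50 best=50 *, r--
l=1 r=10: min(8,2)*9=18 best=50, r--
l=1 r=9: min(8,16)*8=64 best=64 *, l++
l=2 r=9: min(4,16)*7=28 best=64, l++
l=3 r=9: min(7,16)*6=42 best=64, l++
l=4 r=9: min(3,16)*5=15 best=64, l++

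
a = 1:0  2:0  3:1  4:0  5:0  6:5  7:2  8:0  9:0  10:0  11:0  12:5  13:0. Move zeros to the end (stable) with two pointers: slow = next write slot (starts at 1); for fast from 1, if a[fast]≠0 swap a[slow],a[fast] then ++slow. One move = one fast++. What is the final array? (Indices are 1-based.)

slow=1 fast=1: a[fast]=0, fast++
slow=1 fast=2: a[fast]=0, fast++
slow=1 fast=3: a[fast]=1≠0 swap→a[1]=1, slow++,fast++
slow=2 fast=4: a[fast]=0, fast++
slow=2 fast=5: a[fast]=0, fast++
slow=2 fast=6: a[fast]=5≠0 swap→a[2]=5, slow++,fast++
slow=3 fast=7: a[fast]=2≠0 swap→a[3]=2, slow++,fast++
slow=4 fast=8: a[fast]=0, fast++
slow=4 fast=9: a[fast]=0, fast++
slow=4 fast=10: a[fast]=0, fast++
slow=4 fast=11: a[fast]=0, fast++
slow=4 fast=12: a[fast]=5≠0 swap→a[4]=5, slow++,fast++
slow=5 fast=13: a[fast]=0, fast++

[1, 5, 2, 5, 0, 0, 0, 0, 0, 0, 0, 0, 0]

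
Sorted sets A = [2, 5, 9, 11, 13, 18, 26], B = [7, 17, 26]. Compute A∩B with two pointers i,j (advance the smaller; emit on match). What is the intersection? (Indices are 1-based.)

i=1 j=1: 2<7, i++
i=2 j=1: 5<7, i++
i=3 j=1: 9>7, j++
i=3 j=2: 9<17, i++
i=4 j=2: 11<17, i++
i=5 j=2: 13<17, i++
i=6 j=2: 18>17, j++
i=6 j=3: 18<26, i++
i=7 j=3: 26==26 emit, i++,j++

intersection = [26]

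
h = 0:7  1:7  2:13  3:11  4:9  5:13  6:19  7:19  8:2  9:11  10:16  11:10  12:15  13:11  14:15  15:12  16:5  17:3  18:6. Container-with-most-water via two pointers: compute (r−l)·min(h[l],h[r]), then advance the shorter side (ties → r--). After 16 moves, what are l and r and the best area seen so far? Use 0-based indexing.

[0,18] min(7,6)*18=108 best=108 * → r--
[0,17] min(7,3)*17=51 best=108 → r--
[0,16] min(7,5)*16=80 best=108 → r--
[0,15] min(7,12)*15=105 best=108 → l++
[1,15] min(7,12)*14=98 best=108 → l++
[2,15] min(13,12)*13=156 best=156 * → r--
[2,14] min(13,15)*12=156 best=156 → l++
[3,14] min(11,15)*11=121 best=156 → l++
[4,14] min(9,15)*10=90 best=156 → l++
[5,14] min(13,15)*9=117 best=156 → l++
[6,14] min(19,15)*8=120 best=156 → r--
[6,13] min(19,11)*7=77 best=156 → r--
[6,12] min(19,15)*6=90 best=156 → r--
[6,11] min(19,10)*5=50 best=156 → r--
[6,10] min(19,16)*4=64 best=156 → r--
[6,9] min(19,11)*3=33 best=156 → r--

l=6, r=8, best area=156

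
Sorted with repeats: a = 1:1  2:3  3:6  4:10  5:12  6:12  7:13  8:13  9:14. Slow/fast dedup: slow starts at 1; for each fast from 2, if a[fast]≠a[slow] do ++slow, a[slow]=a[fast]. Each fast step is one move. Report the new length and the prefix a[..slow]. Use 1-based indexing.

(s=1,f=2) a[fast]=3≠a[slow]=1 write a[2]=3 → slow++,fast++
(s=2,f=3) a[fast]=6≠a[slow]=3 write a[3]=6 → slow++,fast++
(s=3,f=4) a[fast]=10≠a[slow]=6 write a[4]=10 → slow++,fast++
(s=4,f=5) a[fast]=12≠a[slow]=10 write a[5]=12 → slow++,fast++
(s=5,f=6) a[fast]=12=a[slow] dup → fast++
(s=5,f=7) a[fast]=13≠a[slow]=12 write a[6]=13 → slow++,fast++
(s=6,f=8) a[fast]=13=a[slow] dup → fast++
(s=6,f=9) a[fast]=14≠a[slow]=13 write a[7]=14 → slow++,fast++

length 7; prefix = [1, 3, 6, 10, 12, 13, 14]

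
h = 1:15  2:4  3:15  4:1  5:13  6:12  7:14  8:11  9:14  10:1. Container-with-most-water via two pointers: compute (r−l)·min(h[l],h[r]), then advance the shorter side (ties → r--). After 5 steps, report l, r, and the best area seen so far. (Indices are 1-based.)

l=1, r=5, best area=112

l=1 r=10: min(15,1)*9=9 best=9 *, r--
l=1 r=9: min(15,14)*8=112 best=112 *, r--
l=1 r=8: min(15,11)*7=77 best=112, r--
l=1 r=7: min(15,14)*6=84 best=112, r--
l=1 r=6: min(15,12)*5=60 best=112, r--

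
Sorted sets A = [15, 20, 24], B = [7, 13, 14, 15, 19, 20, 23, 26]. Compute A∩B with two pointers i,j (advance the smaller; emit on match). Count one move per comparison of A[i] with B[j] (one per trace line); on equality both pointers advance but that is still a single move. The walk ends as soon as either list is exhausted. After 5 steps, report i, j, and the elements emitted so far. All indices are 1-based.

i=1 j=1: 15>7, j++
i=1 j=2: 15>13, j++
i=1 j=3: 15>14, j++
i=1 j=4: 15==15 emit, i++,j++
i=2 j=5: 20>19, j++

i=2, j=6, emitted=[15]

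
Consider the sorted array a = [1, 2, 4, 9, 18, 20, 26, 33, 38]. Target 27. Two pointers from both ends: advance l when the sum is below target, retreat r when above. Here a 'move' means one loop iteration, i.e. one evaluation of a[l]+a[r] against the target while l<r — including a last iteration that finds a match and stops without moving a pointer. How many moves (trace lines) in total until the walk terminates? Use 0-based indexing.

l=0 r=8: 1+38=39 >27, r--
l=0 r=7: 1+33=34 >27, r--
l=0 r=6: 1+26=27, found

3 moves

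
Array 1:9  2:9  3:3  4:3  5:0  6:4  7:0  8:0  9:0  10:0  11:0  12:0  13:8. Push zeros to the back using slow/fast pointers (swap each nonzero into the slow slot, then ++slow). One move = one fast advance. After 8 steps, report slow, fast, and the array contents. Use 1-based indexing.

(s=1,f=1) a[fast]=9≠0 swap→a[1]=9 → slow++,fast++
(s=2,f=2) a[fast]=9≠0 swap→a[2]=9 → slow++,fast++
(s=3,f=3) a[fast]=3≠0 swap→a[3]=3 → slow++,fast++
(s=4,f=4) a[fast]=3≠0 swap→a[4]=3 → slow++,fast++
(s=5,f=5) a[fast]=0 → fast++
(s=5,f=6) a[fast]=4≠0 swap→a[5]=4 → slow++,fast++
(s=6,f=7) a[fast]=0 → fast++
(s=6,f=8) a[fast]=0 → fast++

slow=6, fast=9, a=[9, 9, 3, 3, 4, 0, 0, 0, 0, 0, 0, 0, 8]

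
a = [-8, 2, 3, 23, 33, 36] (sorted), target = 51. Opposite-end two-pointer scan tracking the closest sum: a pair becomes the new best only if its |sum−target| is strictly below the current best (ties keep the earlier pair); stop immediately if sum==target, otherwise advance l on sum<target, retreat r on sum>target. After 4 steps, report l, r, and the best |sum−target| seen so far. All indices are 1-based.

l=4, r=5, best |Δ|=8

l=1 r=6: -8+36=28 d=23 *, l++
l=2 r=6: 2+36=38 d=13 *, l++
l=3 r=6: 3+36=39 d=12 *, l++
l=4 r=6: 23+36=59 d=8 *, r--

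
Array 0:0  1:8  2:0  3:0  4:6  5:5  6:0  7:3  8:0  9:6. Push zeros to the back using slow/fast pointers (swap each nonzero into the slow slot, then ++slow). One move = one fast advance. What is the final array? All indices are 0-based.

(s=0,f=0) a[fast]=0 → fast++
(s=0,f=1) a[fast]=8≠0 swap→a[0]=8 → slow++,fast++
(s=1,f=2) a[fast]=0 → fast++
(s=1,f=3) a[fast]=0 → fast++
(s=1,f=4) a[fast]=6≠0 swap→a[1]=6 → slow++,fast++
(s=2,f=5) a[fast]=5≠0 swap→a[2]=5 → slow++,fast++
(s=3,f=6) a[fast]=0 → fast++
(s=3,f=7) a[fast]=3≠0 swap→a[3]=3 → slow++,fast++
(s=4,f=8) a[fast]=0 → fast++
(s=4,f=9) a[fast]=6≠0 swap→a[4]=6 → slow++,fast++

[8, 6, 5, 3, 6, 0, 0, 0, 0, 0]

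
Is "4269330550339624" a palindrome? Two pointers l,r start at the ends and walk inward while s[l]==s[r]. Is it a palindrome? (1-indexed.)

palindrome

[1,16] '4'=='4' → l++,r--
[2,15] '2'=='2' → l++,r--
[3,14] '6'=='6' → l++,r--
[4,13] '9'=='9' → l++,r--
[5,12] '3'=='3' → l++,r--
[6,11] '3'=='3' → l++,r--
[7,10] '0'=='0' → l++,r--
[8,9] '5'=='5' → l++,r--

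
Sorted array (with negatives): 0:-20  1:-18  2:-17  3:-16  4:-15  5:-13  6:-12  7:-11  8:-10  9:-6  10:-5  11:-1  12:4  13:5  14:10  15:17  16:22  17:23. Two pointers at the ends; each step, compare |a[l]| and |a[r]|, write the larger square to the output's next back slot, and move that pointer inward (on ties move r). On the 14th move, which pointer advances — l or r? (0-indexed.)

[0,17] |-20|<=|23| out[17]=529 → r--
[0,16] |-20|<=|22| out[16]=484 → r--
[0,15] |-20|>|17| out[15]=400 → l++
[1,15] |-18|>|17| out[14]=324 → l++
[2,15] |-17|<=|17| out[13]=289 → r--
[2,14] |-17|>|10| out[12]=289 → l++
[3,14] |-16|>|10| out[11]=256 → l++
[4,14] |-15|>|10| out[10]=225 → l++
[5,14] |-13|>|10| out[9]=169 → l++
[6,14] |-12|>|10| out[8]=144 → l++
[7,14] |-11|>|10| out[7]=121 → l++
[8,14] |-10|<=|10| out[6]=100 → r--
[8,13] |-10|>|5| out[5]=100 → l++
[9,13] |-6|>|5| out[4]=36 → l++

l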